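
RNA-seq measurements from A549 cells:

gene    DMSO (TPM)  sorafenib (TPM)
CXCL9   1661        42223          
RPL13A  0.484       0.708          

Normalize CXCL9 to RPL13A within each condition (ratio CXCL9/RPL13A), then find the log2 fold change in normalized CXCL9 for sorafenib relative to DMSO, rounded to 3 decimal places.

CXCL9/RPL13A (DMSO) = 1661 / 0.484 = 3431.8
CXCL9/RPL13A (sorafenib) = 42223 / 0.708 = 59637
Fold change = 59637 / 3431.8 = 17.3777
log2(17.3777) = 4.1192

4.119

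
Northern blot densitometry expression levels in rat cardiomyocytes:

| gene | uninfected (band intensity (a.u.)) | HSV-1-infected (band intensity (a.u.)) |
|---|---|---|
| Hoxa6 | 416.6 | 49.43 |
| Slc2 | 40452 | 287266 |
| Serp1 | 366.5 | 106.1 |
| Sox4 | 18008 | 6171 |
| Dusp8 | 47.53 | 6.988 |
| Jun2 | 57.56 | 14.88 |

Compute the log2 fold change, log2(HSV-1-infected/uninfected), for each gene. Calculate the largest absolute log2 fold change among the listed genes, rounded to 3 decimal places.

3.075

log2(49.43/416.6) = -3.075  (Hoxa6)
log2(287266/40452) = 2.828  (Slc2)
log2(106.1/366.5) = -1.788  (Serp1)
log2(6171/18008) = -1.545  (Sox4)
log2(6.988/47.53) = -2.766  (Dusp8)
log2(14.88/57.56) = -1.952  (Jun2)
The largest magnitude belongs to Hoxa6.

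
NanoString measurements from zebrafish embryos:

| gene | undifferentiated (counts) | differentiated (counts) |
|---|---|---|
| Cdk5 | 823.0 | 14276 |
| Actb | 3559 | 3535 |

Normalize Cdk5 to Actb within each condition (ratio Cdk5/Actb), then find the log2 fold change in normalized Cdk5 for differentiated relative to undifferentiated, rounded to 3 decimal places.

4.126

Cdk5/Actb (undifferentiated) = 823.0 / 3559 = 0.23124
Cdk5/Actb (differentiated) = 14276 / 3535 = 4.0385
Fold change = 4.0385 / 0.23124 = 17.4641
log2(17.4641) = 4.1263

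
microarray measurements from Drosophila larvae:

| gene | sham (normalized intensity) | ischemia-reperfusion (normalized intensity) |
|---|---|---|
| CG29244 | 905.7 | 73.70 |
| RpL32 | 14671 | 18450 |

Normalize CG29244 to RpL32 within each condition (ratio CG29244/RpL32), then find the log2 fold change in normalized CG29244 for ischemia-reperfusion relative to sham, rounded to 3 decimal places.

CG29244/RpL32 (sham) = 905.7 / 14671 = 0.061734
CG29244/RpL32 (ischemia-reperfusion) = 73.70 / 18450 = 0.0039946
Fold change = 0.0039946 / 0.061734 = 0.0647
log2(0.0647) = -3.9500

-3.950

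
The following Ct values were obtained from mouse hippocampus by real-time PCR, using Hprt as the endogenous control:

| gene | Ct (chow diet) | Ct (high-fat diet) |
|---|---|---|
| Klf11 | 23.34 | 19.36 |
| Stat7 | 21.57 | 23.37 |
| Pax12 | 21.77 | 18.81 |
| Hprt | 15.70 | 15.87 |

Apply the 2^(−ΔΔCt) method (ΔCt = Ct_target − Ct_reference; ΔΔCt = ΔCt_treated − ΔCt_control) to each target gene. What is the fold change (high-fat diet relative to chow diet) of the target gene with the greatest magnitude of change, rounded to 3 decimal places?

17.753

Klf11: ΔΔCt = (19.36−15.87) − (23.34−15.70) = 3.49 − 7.64 = -4.15; fold change = 2^4.15 = 17.753
Stat7: ΔΔCt = (23.37−15.87) − (21.57−15.70) = 7.50 − 5.87 = 1.63; fold change = 2^-1.63 = 0.323
Pax12: ΔΔCt = (18.81−15.87) − (21.77−15.70) = 2.94 − 6.07 = -3.13; fold change = 2^3.13 = 8.754
Klf11 has the largest |ΔΔCt| = 4.15.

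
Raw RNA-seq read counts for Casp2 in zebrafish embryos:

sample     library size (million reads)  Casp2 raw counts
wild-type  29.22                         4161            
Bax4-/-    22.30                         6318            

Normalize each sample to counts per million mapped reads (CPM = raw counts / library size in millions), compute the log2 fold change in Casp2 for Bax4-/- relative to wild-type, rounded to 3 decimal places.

0.992

CPM(wild-type) = 4161 / 29.22 = 142.4025
CPM(Bax4-/-) = 6318 / 22.30 = 283.3184
Fold change = 283.3184 / 142.4025 = 1.98956
log2(1.98956) = 0.9925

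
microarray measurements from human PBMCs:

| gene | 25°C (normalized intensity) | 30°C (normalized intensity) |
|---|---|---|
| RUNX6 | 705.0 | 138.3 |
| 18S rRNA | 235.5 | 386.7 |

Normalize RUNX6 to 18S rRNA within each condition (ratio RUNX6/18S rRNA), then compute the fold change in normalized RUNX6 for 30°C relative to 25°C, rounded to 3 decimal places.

RUNX6/18S rRNA (25°C) = 705.0 / 235.5 = 2.9936
RUNX6/18S rRNA (30°C) = 138.3 / 386.7 = 0.35764
Fold change = 0.35764 / 2.9936 = 0.1195

0.119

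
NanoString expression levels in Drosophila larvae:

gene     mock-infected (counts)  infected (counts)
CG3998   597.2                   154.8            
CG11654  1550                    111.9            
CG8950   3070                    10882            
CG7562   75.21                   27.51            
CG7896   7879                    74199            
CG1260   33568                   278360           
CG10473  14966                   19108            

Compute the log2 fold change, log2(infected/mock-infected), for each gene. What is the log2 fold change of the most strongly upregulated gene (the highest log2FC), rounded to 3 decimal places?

log2(154.8/597.2) = -1.948  (CG3998)
log2(111.9/1550) = -3.792  (CG11654)
log2(10882/3070) = 1.826  (CG8950)
log2(27.51/75.21) = -1.451  (CG7562)
log2(74199/7879) = 3.235  (CG7896)
log2(278360/33568) = 3.052  (CG1260)
log2(19108/14966) = 0.352  (CG10473)
CG7896 is most strongly upregulated.

3.235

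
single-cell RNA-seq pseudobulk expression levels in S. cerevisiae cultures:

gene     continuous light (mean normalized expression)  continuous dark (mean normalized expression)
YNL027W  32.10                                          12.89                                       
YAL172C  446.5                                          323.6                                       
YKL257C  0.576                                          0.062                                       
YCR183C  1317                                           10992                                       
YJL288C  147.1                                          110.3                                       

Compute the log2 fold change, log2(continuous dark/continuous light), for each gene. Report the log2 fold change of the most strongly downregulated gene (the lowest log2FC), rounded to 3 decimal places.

-3.216

log2(12.89/32.10) = -1.316  (YNL027W)
log2(323.6/446.5) = -0.464  (YAL172C)
log2(0.062/0.576) = -3.216  (YKL257C)
log2(10992/1317) = 3.061  (YCR183C)
log2(110.3/147.1) = -0.415  (YJL288C)
YKL257C is most strongly downregulated.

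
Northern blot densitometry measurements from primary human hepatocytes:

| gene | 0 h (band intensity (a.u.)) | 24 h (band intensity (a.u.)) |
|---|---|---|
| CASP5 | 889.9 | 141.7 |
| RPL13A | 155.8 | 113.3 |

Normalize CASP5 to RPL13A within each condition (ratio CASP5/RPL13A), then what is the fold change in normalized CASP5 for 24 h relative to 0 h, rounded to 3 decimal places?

CASP5/RPL13A (0 h) = 889.9 / 155.8 = 5.7118
CASP5/RPL13A (24 h) = 141.7 / 113.3 = 1.2507
Fold change = 1.2507 / 5.7118 = 0.2190

0.219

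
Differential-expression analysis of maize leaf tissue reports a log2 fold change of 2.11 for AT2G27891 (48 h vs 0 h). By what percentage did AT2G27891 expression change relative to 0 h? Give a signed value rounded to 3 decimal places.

Fold change = 2^(2.11) = 4.3169
Percent change = (FC − 1) × 100% = (4.3169 − 1) × 100 = 331.691%

331.691%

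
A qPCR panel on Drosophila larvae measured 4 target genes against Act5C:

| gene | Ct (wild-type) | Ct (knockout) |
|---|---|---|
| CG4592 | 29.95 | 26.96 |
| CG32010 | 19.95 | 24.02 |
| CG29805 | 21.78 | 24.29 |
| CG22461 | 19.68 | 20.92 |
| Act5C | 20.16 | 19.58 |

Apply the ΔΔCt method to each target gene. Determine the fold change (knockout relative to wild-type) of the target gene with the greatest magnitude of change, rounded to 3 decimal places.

0.040

CG4592: ΔΔCt = (26.96−19.58) − (29.95−20.16) = 7.38 − 9.79 = -2.41; fold change = 2^2.41 = 5.315
CG32010: ΔΔCt = (24.02−19.58) − (19.95−20.16) = 4.44 − (-0.21) = 4.65; fold change = 2^-4.65 = 0.040
CG29805: ΔΔCt = (24.29−19.58) − (21.78−20.16) = 4.71 − 1.62 = 3.09; fold change = 2^-3.09 = 0.117
CG22461: ΔΔCt = (20.92−19.58) − (19.68−20.16) = 1.34 − (-0.48) = 1.82; fold change = 2^-1.82 = 0.283
CG32010 has the largest |ΔΔCt| = 4.65.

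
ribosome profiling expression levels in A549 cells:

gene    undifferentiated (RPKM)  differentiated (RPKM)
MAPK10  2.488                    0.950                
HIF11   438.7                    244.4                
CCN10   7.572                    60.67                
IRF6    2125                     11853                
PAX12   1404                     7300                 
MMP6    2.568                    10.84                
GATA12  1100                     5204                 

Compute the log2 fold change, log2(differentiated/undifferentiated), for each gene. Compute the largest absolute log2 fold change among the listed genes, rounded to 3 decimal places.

log2(0.950/2.488) = -1.389  (MAPK10)
log2(244.4/438.7) = -0.844  (HIF11)
log2(60.67/7.572) = 3.002  (CCN10)
log2(11853/2125) = 2.480  (IRF6)
log2(7300/1404) = 2.378  (PAX12)
log2(10.84/2.568) = 2.078  (MMP6)
log2(5204/1100) = 2.242  (GATA12)
The largest magnitude belongs to CCN10.

3.002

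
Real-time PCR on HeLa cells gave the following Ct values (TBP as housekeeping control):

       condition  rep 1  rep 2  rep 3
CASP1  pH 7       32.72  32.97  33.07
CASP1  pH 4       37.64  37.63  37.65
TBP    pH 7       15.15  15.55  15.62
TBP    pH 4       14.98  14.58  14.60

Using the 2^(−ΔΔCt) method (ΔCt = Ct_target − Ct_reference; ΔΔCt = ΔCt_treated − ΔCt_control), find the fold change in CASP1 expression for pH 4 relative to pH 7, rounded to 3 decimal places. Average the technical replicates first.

0.023

Mean Ct: CASP1 pH 7 32.920; CASP1 pH 4 37.640; TBP pH 7 15.440; TBP pH 4 14.720
ΔCt(pH 7) = 32.920 − 15.440 = 17.480
ΔCt(pH 4) = 37.640 − 14.720 = 22.920
ΔΔCt = 22.920 − 17.480 = 5.440
Fold change = 2^(−5.440) = 0.0230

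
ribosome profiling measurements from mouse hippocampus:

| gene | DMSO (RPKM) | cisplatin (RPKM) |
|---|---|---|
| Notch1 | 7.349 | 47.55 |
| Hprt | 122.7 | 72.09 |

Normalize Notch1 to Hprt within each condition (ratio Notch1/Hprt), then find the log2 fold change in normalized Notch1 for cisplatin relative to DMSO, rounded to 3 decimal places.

Notch1/Hprt (DMSO) = 7.349 / 122.7 = 0.059894
Notch1/Hprt (cisplatin) = 47.55 / 72.09 = 0.65959
Fold change = 0.65959 / 0.059894 = 11.0126
log2(11.0126) = 3.4611

3.461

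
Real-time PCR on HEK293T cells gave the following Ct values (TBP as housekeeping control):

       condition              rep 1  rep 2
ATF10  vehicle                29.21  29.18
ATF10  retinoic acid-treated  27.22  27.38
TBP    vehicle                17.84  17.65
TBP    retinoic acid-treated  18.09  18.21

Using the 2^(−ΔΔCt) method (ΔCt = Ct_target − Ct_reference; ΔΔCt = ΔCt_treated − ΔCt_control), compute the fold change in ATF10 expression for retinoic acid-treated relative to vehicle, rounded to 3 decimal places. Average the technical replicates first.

Mean Ct: ATF10 vehicle 29.195; ATF10 retinoic acid-treated 27.300; TBP vehicle 17.745; TBP retinoic acid-treated 18.150
ΔCt(vehicle) = 29.195 − 17.745 = 11.450
ΔCt(retinoic acid-treated) = 27.300 − 18.150 = 9.150
ΔΔCt = 9.150 − 11.450 = -2.300
Fold change = 2^(−(-2.300)) = 2^2.300 = 4.9246

4.925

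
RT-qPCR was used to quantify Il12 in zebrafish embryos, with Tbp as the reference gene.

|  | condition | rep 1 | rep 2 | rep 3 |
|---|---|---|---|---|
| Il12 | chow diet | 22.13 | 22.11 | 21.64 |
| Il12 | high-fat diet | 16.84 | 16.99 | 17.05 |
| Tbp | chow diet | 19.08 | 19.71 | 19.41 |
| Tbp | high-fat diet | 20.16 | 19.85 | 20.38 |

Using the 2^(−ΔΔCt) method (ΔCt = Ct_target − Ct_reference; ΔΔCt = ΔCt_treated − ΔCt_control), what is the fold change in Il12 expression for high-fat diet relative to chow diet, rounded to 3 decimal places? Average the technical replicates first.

Mean Ct: Il12 chow diet 21.960; Il12 high-fat diet 16.960; Tbp chow diet 19.400; Tbp high-fat diet 20.130
ΔCt(chow diet) = 21.960 − 19.400 = 2.560
ΔCt(high-fat diet) = 16.960 − 20.130 = -3.170
ΔΔCt = -3.170 − 2.560 = -5.730
Fold change = 2^(−(-5.730)) = 2^5.730 = 53.0765

53.076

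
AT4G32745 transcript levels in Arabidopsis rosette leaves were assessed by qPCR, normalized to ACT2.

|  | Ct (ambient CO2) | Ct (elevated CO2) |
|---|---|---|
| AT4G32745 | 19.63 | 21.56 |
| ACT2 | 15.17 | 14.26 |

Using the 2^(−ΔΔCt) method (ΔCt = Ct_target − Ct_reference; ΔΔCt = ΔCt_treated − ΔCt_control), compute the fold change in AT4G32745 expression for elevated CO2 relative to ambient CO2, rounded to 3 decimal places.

ΔCt(ambient CO2) = 19.630 − 15.170 = 4.460
ΔCt(elevated CO2) = 21.560 − 14.260 = 7.300
ΔΔCt = 7.300 − 4.460 = 2.840
Fold change = 2^(−2.840) = 0.1397

0.140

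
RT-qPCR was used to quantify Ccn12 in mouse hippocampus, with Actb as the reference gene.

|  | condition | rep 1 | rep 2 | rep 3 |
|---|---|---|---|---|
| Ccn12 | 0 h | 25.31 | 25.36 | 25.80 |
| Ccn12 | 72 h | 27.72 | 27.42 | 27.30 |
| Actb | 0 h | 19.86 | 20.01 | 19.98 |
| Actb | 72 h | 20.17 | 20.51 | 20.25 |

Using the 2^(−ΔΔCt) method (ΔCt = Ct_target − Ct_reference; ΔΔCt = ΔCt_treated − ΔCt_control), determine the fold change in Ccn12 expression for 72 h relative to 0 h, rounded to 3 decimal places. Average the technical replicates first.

Mean Ct: Ccn12 0 h 25.490; Ccn12 72 h 27.480; Actb 0 h 19.950; Actb 72 h 20.310
ΔCt(0 h) = 25.490 − 19.950 = 5.540
ΔCt(72 h) = 27.480 − 20.310 = 7.170
ΔΔCt = 7.170 − 5.540 = 1.630
Fold change = 2^(−1.630) = 0.3231

0.323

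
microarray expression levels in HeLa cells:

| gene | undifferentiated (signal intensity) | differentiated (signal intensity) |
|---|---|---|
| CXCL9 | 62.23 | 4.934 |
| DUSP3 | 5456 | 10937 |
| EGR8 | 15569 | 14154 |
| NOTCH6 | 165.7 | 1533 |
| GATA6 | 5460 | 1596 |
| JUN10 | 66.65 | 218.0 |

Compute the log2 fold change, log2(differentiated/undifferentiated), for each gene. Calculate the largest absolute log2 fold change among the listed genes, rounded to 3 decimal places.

3.657

log2(4.934/62.23) = -3.657  (CXCL9)
log2(10937/5456) = 1.003  (DUSP3)
log2(14154/15569) = -0.137  (EGR8)
log2(1533/165.7) = 3.210  (NOTCH6)
log2(1596/5460) = -1.774  (GATA6)
log2(218.0/66.65) = 1.710  (JUN10)
The largest magnitude belongs to CXCL9.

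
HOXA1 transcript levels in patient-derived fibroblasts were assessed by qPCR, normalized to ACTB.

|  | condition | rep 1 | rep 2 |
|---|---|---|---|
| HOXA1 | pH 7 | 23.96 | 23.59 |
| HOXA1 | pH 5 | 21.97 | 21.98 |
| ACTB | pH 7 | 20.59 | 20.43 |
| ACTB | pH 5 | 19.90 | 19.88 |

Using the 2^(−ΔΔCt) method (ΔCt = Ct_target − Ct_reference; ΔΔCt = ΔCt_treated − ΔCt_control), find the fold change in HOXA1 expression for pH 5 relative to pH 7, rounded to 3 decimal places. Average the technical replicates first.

Mean Ct: HOXA1 pH 7 23.775; HOXA1 pH 5 21.975; ACTB pH 7 20.510; ACTB pH 5 19.890
ΔCt(pH 7) = 23.775 − 20.510 = 3.265
ΔCt(pH 5) = 21.975 − 19.890 = 2.085
ΔΔCt = 2.085 − 3.265 = -1.180
Fold change = 2^(−(-1.180)) = 2^1.180 = 2.2658

2.266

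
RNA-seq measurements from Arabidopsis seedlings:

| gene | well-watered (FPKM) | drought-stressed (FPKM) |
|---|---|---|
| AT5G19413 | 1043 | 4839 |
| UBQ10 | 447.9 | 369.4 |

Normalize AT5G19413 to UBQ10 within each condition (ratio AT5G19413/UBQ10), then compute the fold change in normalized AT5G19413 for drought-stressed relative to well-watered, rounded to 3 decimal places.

5.625

AT5G19413/UBQ10 (well-watered) = 1043 / 447.9 = 2.3286
AT5G19413/UBQ10 (drought-stressed) = 4839 / 369.4 = 13.1
Fold change = 13.1 / 2.3286 = 5.6254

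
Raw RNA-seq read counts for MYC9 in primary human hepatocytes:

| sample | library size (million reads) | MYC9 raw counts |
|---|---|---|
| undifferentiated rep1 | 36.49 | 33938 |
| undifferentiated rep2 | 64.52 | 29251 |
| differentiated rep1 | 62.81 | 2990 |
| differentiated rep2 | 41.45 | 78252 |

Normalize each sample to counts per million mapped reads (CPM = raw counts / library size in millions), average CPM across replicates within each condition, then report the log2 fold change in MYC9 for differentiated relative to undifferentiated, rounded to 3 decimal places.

0.484

CPM(undifferentiated rep1) = 33938 / 36.49 = 930.0630
CPM(undifferentiated rep2) = 29251 / 64.52 = 453.3633
CPM(differentiated rep1) = 2990 / 62.81 = 47.6039
CPM(differentiated rep2) = 78252 / 41.45 = 1887.8649
mean CPM(undifferentiated) = 691.7132; mean CPM(differentiated) = 967.7344
Fold change = 967.7344 / 691.7132 = 1.39904
log2(1.39904) = 0.4844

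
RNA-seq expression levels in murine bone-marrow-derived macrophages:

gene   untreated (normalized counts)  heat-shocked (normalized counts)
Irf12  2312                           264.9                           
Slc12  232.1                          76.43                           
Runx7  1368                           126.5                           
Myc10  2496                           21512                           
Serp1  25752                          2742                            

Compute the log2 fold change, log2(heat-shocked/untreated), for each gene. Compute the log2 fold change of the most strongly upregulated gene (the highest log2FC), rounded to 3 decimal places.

3.107

log2(264.9/2312) = -3.126  (Irf12)
log2(76.43/232.1) = -1.603  (Slc12)
log2(126.5/1368) = -3.435  (Runx7)
log2(21512/2496) = 3.107  (Myc10)
log2(2742/25752) = -3.231  (Serp1)
Myc10 is most strongly upregulated.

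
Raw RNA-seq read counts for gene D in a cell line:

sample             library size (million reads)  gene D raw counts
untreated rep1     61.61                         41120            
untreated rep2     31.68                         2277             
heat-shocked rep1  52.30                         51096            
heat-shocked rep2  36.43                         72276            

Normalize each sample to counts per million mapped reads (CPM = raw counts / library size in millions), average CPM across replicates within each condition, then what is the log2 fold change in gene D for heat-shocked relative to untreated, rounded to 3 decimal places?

2.002

CPM(untreated rep1) = 41120 / 61.61 = 667.4241
CPM(untreated rep2) = 2277 / 31.68 = 71.8750
CPM(heat-shocked rep1) = 51096 / 52.30 = 976.9790
CPM(heat-shocked rep2) = 72276 / 36.43 = 1983.9693
mean CPM(untreated) = 369.6496; mean CPM(heat-shocked) = 1480.4741
Fold change = 1480.4741 / 369.6496 = 4.00507
log2(4.00507) = 2.0018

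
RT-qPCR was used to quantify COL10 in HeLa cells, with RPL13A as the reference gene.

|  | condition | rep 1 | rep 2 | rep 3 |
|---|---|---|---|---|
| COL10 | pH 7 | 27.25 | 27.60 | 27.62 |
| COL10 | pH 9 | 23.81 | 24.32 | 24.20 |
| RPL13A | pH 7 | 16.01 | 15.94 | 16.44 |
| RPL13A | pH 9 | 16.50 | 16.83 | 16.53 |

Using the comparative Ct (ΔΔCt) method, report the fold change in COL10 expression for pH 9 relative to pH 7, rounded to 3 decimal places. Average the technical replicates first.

14.621

Mean Ct: COL10 pH 7 27.490; COL10 pH 9 24.110; RPL13A pH 7 16.130; RPL13A pH 9 16.620
ΔCt(pH 7) = 27.490 − 16.130 = 11.360
ΔCt(pH 9) = 24.110 − 16.620 = 7.490
ΔΔCt = 7.490 − 11.360 = -3.870
Fold change = 2^(−(-3.870)) = 2^3.870 = 14.6213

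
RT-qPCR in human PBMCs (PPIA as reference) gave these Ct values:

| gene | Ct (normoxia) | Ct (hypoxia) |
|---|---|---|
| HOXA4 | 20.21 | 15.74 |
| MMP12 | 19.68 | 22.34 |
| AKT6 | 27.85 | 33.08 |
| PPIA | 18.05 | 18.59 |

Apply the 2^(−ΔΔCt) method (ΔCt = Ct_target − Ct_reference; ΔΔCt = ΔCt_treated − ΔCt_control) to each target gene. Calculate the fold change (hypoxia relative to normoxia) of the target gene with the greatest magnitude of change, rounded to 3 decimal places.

HOXA4: ΔΔCt = (15.74−18.59) − (20.21−18.05) = -2.85 − 2.16 = -5.01; fold change = 2^5.01 = 32.223
MMP12: ΔΔCt = (22.34−18.59) − (19.68−18.05) = 3.75 − 1.63 = 2.12; fold change = 2^-2.12 = 0.230
AKT6: ΔΔCt = (33.08−18.59) − (27.85−18.05) = 14.49 − 9.80 = 4.69; fold change = 2^-4.69 = 0.039
HOXA4 has the largest |ΔΔCt| = 5.01.

32.223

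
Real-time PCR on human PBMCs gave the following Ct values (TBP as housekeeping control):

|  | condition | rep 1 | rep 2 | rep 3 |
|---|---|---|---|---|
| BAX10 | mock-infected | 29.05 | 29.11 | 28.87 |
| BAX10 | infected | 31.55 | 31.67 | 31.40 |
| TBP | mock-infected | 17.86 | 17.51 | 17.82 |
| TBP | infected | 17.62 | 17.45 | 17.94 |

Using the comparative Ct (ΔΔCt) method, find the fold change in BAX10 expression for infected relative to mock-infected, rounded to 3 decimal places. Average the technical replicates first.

Mean Ct: BAX10 mock-infected 29.010; BAX10 infected 31.540; TBP mock-infected 17.730; TBP infected 17.670
ΔCt(mock-infected) = 29.010 − 17.730 = 11.280
ΔCt(infected) = 31.540 − 17.670 = 13.870
ΔΔCt = 13.870 − 11.280 = 2.590
Fold change = 2^(−2.590) = 0.1661

0.166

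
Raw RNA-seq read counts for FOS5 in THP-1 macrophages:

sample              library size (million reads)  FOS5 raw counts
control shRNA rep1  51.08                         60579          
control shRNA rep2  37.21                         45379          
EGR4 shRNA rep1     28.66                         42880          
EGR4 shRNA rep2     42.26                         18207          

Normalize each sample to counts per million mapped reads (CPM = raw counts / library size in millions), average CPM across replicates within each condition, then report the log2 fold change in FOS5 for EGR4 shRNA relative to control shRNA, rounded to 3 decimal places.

CPM(control shRNA rep1) = 60579 / 51.08 = 1185.9632
CPM(control shRNA rep2) = 45379 / 37.21 = 1219.5378
CPM(EGR4 shRNA rep1) = 42880 / 28.66 = 1496.1619
CPM(EGR4 shRNA rep2) = 18207 / 42.26 = 430.8329
mean CPM(control shRNA) = 1202.7505; mean CPM(EGR4 shRNA) = 963.4974
Fold change = 963.4974 / 1202.7505 = 0.80108
log2(0.80108) = -0.3200

-0.320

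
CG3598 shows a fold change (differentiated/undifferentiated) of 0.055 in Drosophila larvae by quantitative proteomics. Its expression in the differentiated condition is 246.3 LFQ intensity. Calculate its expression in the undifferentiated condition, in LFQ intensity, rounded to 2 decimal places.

4478.18

undifferentiated expression = 246.3 / 0.055 = 4478.18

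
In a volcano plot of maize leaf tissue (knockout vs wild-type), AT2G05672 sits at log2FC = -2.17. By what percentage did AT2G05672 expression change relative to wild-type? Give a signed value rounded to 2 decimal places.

Fold change = 2^(-2.17) = 0.2222
Percent change = (FC − 1) × 100% = (0.2222 − 1) × 100 = -77.78%

-77.78%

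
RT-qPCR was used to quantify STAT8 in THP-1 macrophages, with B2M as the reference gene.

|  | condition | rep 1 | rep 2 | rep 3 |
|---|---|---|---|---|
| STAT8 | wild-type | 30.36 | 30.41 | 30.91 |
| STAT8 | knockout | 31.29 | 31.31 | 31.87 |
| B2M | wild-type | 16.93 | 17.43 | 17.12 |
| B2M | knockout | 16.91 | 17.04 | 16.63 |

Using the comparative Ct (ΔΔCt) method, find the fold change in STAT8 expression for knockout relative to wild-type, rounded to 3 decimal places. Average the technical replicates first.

Mean Ct: STAT8 wild-type 30.560; STAT8 knockout 31.490; B2M wild-type 17.160; B2M knockout 16.860
ΔCt(wild-type) = 30.560 − 17.160 = 13.400
ΔCt(knockout) = 31.490 − 16.860 = 14.630
ΔΔCt = 14.630 − 13.400 = 1.230
Fold change = 2^(−1.230) = 0.4263

0.426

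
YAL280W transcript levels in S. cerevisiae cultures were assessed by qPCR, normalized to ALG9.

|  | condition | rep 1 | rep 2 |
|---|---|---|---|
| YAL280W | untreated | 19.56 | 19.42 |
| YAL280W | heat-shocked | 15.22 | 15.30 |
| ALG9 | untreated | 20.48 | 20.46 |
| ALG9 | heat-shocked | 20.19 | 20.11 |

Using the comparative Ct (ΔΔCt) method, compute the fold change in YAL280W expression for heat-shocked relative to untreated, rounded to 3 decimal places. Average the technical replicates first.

Mean Ct: YAL280W untreated 19.490; YAL280W heat-shocked 15.260; ALG9 untreated 20.470; ALG9 heat-shocked 20.150
ΔCt(untreated) = 19.490 − 20.470 = -0.980
ΔCt(heat-shocked) = 15.260 − 20.150 = -4.890
ΔΔCt = -4.890 − (-0.980) = -3.910
Fold change = 2^(−(-3.910)) = 2^3.910 = 15.0324

15.032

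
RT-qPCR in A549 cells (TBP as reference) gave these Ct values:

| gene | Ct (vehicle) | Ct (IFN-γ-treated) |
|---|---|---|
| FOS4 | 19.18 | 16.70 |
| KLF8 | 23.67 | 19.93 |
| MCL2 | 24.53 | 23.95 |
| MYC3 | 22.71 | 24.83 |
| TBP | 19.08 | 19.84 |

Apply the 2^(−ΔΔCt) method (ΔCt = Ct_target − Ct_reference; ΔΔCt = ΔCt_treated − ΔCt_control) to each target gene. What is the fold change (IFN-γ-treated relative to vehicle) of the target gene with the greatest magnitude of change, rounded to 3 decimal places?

22.627

FOS4: ΔΔCt = (16.70−19.84) − (19.18−19.08) = -3.14 − 0.10 = -3.24; fold change = 2^3.24 = 9.448
KLF8: ΔΔCt = (19.93−19.84) − (23.67−19.08) = 0.09 − 4.59 = -4.50; fold change = 2^4.50 = 22.627
MCL2: ΔΔCt = (23.95−19.84) − (24.53−19.08) = 4.11 − 5.45 = -1.34; fold change = 2^1.34 = 2.532
MYC3: ΔΔCt = (24.83−19.84) − (22.71−19.08) = 4.99 − 3.63 = 1.36; fold change = 2^-1.36 = 0.390
KLF8 has the largest |ΔΔCt| = 4.50.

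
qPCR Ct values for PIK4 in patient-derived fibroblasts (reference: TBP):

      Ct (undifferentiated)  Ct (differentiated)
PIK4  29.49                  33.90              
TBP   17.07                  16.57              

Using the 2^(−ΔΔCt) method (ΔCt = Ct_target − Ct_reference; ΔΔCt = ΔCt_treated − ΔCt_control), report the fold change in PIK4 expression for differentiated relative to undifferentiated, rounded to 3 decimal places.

ΔCt(undifferentiated) = 29.490 − 17.070 = 12.420
ΔCt(differentiated) = 33.900 − 16.570 = 17.330
ΔΔCt = 17.330 − 12.420 = 4.910
Fold change = 2^(−4.910) = 0.0333

0.033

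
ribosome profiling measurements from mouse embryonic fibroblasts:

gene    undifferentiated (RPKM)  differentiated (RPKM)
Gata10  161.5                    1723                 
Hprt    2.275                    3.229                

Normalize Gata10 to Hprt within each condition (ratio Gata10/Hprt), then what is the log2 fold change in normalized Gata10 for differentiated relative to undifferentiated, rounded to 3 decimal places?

Gata10/Hprt (undifferentiated) = 161.5 / 2.275 = 70.989
Gata10/Hprt (differentiated) = 1723 / 3.229 = 533.6
Fold change = 533.6 / 70.989 = 7.5167
log2(7.5167) = 2.9101

2.910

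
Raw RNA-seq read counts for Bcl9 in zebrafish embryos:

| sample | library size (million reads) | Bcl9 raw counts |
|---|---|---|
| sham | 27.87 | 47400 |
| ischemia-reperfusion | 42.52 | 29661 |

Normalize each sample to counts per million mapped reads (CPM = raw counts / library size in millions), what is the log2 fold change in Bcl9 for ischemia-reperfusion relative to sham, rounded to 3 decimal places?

-1.286

CPM(sham) = 47400 / 27.87 = 1700.7535
CPM(ischemia-reperfusion) = 29661 / 42.52 = 697.5776
Fold change = 697.5776 / 1700.7535 = 0.41016
log2(0.41016) = -1.2857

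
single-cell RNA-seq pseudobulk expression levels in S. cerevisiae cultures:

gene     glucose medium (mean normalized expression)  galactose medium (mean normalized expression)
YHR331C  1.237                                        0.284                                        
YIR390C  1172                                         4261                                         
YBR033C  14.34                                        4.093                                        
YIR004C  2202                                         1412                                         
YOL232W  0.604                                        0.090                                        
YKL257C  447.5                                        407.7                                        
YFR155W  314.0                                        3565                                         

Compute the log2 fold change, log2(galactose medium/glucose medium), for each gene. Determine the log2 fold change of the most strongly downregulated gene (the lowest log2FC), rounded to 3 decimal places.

log2(0.284/1.237) = -2.123  (YHR331C)
log2(4261/1172) = 1.862  (YIR390C)
log2(4.093/14.34) = -1.809  (YBR033C)
log2(1412/2202) = -0.641  (YIR004C)
log2(0.090/0.604) = -2.747  (YOL232W)
log2(407.7/447.5) = -0.134  (YKL257C)
log2(3565/314.0) = 3.505  (YFR155W)
YOL232W is most strongly downregulated.

-2.747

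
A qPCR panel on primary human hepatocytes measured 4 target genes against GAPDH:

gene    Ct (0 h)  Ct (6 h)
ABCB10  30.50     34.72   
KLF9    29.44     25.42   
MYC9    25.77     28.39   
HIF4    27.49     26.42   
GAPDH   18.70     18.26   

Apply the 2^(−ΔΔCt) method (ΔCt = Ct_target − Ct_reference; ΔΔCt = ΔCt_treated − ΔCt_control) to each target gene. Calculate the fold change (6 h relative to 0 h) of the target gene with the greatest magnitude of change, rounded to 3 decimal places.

ABCB10: ΔΔCt = (34.72−18.26) − (30.50−18.70) = 16.46 − 11.80 = 4.66; fold change = 2^-4.66 = 0.040
KLF9: ΔΔCt = (25.42−18.26) − (29.44−18.70) = 7.16 − 10.74 = -3.58; fold change = 2^3.58 = 11.959
MYC9: ΔΔCt = (28.39−18.26) − (25.77−18.70) = 10.13 − 7.07 = 3.06; fold change = 2^-3.06 = 0.120
HIF4: ΔΔCt = (26.42−18.26) − (27.49−18.70) = 8.16 − 8.79 = -0.63; fold change = 2^0.63 = 1.548
ABCB10 has the largest |ΔΔCt| = 4.66.

0.040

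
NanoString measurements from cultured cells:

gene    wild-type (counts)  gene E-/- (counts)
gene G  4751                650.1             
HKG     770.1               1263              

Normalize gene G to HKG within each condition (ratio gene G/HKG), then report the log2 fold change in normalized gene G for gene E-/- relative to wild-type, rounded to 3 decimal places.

-3.583

gene G/HKG (wild-type) = 4751 / 770.1 = 6.1693
gene G/HKG (gene E-/-) = 650.1 / 1263 = 0.51473
Fold change = 0.51473 / 6.1693 = 0.0834
log2(0.0834) = -3.5832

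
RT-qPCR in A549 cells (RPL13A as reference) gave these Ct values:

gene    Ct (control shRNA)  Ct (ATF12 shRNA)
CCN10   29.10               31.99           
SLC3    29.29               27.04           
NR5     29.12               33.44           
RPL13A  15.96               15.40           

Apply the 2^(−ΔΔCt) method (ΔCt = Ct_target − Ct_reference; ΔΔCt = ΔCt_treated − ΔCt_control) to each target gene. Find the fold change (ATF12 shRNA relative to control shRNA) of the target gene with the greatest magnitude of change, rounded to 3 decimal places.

0.034

CCN10: ΔΔCt = (31.99−15.40) − (29.10−15.96) = 16.59 − 13.14 = 3.45; fold change = 2^-3.45 = 0.092
SLC3: ΔΔCt = (27.04−15.40) − (29.29−15.96) = 11.64 − 13.33 = -1.69; fold change = 2^1.69 = 3.227
NR5: ΔΔCt = (33.44−15.40) − (29.12−15.96) = 18.04 − 13.16 = 4.88; fold change = 2^-4.88 = 0.034
NR5 has the largest |ΔΔCt| = 4.88.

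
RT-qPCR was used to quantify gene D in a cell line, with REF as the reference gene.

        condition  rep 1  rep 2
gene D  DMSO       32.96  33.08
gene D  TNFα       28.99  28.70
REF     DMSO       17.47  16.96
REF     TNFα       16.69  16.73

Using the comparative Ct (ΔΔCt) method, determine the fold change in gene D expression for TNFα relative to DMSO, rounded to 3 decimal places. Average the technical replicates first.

Mean Ct: gene D DMSO 33.020; gene D TNFα 28.845; REF DMSO 17.215; REF TNFα 16.710
ΔCt(DMSO) = 33.020 − 17.215 = 15.805
ΔCt(TNFα) = 28.845 − 16.710 = 12.135
ΔΔCt = 12.135 − 15.805 = -3.670
Fold change = 2^(−(-3.670)) = 2^3.670 = 12.7286

12.729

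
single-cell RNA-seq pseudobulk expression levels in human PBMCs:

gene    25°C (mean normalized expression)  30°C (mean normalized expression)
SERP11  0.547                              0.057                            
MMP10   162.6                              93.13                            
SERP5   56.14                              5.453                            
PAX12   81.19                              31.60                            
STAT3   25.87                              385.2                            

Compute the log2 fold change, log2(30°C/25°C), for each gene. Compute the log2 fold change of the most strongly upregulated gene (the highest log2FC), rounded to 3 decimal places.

log2(0.057/0.547) = -3.263  (SERP11)
log2(93.13/162.6) = -0.804  (MMP10)
log2(5.453/56.14) = -3.364  (SERP5)
log2(31.60/81.19) = -1.361  (PAX12)
log2(385.2/25.87) = 3.896  (STAT3)
STAT3 is most strongly upregulated.

3.896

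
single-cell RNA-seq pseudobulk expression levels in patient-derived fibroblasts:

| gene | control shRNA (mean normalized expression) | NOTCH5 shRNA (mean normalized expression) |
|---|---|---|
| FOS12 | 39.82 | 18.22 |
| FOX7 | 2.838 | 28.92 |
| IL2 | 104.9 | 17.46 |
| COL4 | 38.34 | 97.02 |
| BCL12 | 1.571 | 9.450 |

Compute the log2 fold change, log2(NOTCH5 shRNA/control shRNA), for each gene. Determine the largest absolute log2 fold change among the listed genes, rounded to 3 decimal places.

3.349

log2(18.22/39.82) = -1.128  (FOS12)
log2(28.92/2.838) = 3.349  (FOX7)
log2(17.46/104.9) = -2.587  (IL2)
log2(97.02/38.34) = 1.339  (COL4)
log2(9.450/1.571) = 2.589  (BCL12)
The largest magnitude belongs to FOX7.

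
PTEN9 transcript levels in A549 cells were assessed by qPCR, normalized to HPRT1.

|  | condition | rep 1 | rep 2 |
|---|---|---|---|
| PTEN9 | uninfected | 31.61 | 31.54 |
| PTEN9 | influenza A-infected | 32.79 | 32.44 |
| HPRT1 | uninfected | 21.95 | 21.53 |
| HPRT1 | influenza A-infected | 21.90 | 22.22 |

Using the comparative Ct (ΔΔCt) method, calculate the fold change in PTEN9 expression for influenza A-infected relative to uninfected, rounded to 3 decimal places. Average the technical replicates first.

Mean Ct: PTEN9 uninfected 31.575; PTEN9 influenza A-infected 32.615; HPRT1 uninfected 21.740; HPRT1 influenza A-infected 22.060
ΔCt(uninfected) = 31.575 − 21.740 = 9.835
ΔCt(influenza A-infected) = 32.615 − 22.060 = 10.555
ΔΔCt = 10.555 − 9.835 = 0.720
Fold change = 2^(−0.720) = 0.6071

0.607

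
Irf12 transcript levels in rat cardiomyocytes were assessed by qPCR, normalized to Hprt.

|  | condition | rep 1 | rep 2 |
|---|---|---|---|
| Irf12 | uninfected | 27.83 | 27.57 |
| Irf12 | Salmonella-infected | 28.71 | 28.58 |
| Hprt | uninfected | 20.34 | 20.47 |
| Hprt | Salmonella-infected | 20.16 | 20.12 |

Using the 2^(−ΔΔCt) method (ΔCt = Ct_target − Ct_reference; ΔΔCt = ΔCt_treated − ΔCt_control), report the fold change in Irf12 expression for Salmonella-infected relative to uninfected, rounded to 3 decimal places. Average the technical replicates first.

Mean Ct: Irf12 uninfected 27.700; Irf12 Salmonella-infected 28.645; Hprt uninfected 20.405; Hprt Salmonella-infected 20.140
ΔCt(uninfected) = 27.700 − 20.405 = 7.295
ΔCt(Salmonella-infected) = 28.645 − 20.140 = 8.505
ΔΔCt = 8.505 − 7.295 = 1.210
Fold change = 2^(−1.210) = 0.4323

0.432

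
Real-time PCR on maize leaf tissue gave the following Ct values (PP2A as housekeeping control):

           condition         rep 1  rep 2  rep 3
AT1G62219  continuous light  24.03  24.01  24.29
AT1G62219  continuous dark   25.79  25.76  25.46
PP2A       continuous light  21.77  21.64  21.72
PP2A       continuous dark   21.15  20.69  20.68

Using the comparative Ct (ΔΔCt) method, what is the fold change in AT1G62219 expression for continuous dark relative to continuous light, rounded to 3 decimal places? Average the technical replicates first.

Mean Ct: AT1G62219 continuous light 24.110; AT1G62219 continuous dark 25.670; PP2A continuous light 21.710; PP2A continuous dark 20.840
ΔCt(continuous light) = 24.110 − 21.710 = 2.400
ΔCt(continuous dark) = 25.670 − 20.840 = 4.830
ΔΔCt = 4.830 − 2.400 = 2.430
Fold change = 2^(−2.430) = 0.1856

0.186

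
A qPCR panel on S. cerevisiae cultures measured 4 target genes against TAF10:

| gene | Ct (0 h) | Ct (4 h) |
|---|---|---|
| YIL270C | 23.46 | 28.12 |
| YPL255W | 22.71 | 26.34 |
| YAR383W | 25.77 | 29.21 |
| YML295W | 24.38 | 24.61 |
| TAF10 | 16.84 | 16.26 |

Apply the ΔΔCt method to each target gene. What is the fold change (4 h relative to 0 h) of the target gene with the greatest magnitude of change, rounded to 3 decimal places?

0.026

YIL270C: ΔΔCt = (28.12−16.26) − (23.46−16.84) = 11.86 − 6.62 = 5.24; fold change = 2^-5.24 = 0.026
YPL255W: ΔΔCt = (26.34−16.26) − (22.71−16.84) = 10.08 − 5.87 = 4.21; fold change = 2^-4.21 = 0.054
YAR383W: ΔΔCt = (29.21−16.26) − (25.77−16.84) = 12.95 − 8.93 = 4.02; fold change = 2^-4.02 = 0.062
YML295W: ΔΔCt = (24.61−16.26) − (24.38−16.84) = 8.35 − 7.54 = 0.81; fold change = 2^-0.81 = 0.570
YIL270C has the largest |ΔΔCt| = 5.24.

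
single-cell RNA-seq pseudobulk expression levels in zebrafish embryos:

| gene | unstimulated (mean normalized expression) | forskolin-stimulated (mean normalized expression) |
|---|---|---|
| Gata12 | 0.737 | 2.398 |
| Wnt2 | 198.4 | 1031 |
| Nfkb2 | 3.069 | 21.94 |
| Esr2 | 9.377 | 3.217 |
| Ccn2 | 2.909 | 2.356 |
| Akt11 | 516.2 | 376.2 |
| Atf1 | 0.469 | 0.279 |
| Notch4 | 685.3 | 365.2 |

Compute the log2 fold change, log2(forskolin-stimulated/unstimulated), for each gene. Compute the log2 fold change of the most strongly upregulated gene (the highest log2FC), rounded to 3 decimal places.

2.838

log2(2.398/0.737) = 1.702  (Gata12)
log2(1031/198.4) = 2.378  (Wnt2)
log2(21.94/3.069) = 2.838  (Nfkb2)
log2(3.217/9.377) = -1.543  (Esr2)
log2(2.356/2.909) = -0.304  (Ccn2)
log2(376.2/516.2) = -0.456  (Akt11)
log2(0.279/0.469) = -0.749  (Atf1)
log2(365.2/685.3) = -0.908  (Notch4)
Nfkb2 is most strongly upregulated.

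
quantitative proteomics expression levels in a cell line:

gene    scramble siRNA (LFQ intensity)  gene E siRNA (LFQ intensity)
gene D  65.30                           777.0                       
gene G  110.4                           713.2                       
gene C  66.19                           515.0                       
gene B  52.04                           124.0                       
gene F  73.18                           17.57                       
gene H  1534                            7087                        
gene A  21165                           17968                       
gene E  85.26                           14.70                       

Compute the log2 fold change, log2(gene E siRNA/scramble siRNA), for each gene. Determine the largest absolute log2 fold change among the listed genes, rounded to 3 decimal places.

3.573

log2(777.0/65.30) = 3.573  (gene D)
log2(713.2/110.4) = 2.692  (gene G)
log2(515.0/66.19) = 2.960  (gene C)
log2(124.0/52.04) = 1.253  (gene B)
log2(17.57/73.18) = -2.058  (gene F)
log2(7087/1534) = 2.208  (gene H)
log2(17968/21165) = -0.236  (gene A)
log2(14.70/85.26) = -2.536  (gene E)
The largest magnitude belongs to gene D.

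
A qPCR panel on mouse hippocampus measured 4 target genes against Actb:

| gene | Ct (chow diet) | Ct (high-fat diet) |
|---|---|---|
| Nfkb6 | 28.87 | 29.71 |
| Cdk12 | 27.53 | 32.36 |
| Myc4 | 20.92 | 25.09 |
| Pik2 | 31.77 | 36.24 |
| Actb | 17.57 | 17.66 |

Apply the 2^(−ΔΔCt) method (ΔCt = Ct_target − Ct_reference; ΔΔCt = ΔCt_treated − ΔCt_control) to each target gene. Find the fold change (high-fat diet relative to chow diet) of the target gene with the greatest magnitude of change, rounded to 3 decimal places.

0.037

Nfkb6: ΔΔCt = (29.71−17.66) − (28.87−17.57) = 12.05 − 11.30 = 0.75; fold change = 2^-0.75 = 0.595
Cdk12: ΔΔCt = (32.36−17.66) − (27.53−17.57) = 14.70 − 9.96 = 4.74; fold change = 2^-4.74 = 0.037
Myc4: ΔΔCt = (25.09−17.66) − (20.92−17.57) = 7.43 − 3.35 = 4.08; fold change = 2^-4.08 = 0.059
Pik2: ΔΔCt = (36.24−17.66) − (31.77−17.57) = 18.58 − 14.20 = 4.38; fold change = 2^-4.38 = 0.048
Cdk12 has the largest |ΔΔCt| = 4.74.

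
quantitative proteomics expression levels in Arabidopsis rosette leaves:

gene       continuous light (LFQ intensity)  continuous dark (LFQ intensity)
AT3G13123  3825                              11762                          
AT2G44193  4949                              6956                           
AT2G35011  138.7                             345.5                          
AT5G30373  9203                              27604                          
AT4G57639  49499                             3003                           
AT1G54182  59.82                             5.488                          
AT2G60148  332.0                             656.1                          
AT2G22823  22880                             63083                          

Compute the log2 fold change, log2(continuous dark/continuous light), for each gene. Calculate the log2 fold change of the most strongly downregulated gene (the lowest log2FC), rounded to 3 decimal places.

log2(11762/3825) = 1.621  (AT3G13123)
log2(6956/4949) = 0.491  (AT2G44193)
log2(345.5/138.7) = 1.317  (AT2G35011)
log2(27604/9203) = 1.585  (AT5G30373)
log2(3003/49499) = -4.043  (AT4G57639)
log2(5.488/59.82) = -3.446  (AT1G54182)
log2(656.1/332.0) = 0.983  (AT2G60148)
log2(63083/22880) = 1.463  (AT2G22823)
AT4G57639 is most strongly downregulated.

-4.043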